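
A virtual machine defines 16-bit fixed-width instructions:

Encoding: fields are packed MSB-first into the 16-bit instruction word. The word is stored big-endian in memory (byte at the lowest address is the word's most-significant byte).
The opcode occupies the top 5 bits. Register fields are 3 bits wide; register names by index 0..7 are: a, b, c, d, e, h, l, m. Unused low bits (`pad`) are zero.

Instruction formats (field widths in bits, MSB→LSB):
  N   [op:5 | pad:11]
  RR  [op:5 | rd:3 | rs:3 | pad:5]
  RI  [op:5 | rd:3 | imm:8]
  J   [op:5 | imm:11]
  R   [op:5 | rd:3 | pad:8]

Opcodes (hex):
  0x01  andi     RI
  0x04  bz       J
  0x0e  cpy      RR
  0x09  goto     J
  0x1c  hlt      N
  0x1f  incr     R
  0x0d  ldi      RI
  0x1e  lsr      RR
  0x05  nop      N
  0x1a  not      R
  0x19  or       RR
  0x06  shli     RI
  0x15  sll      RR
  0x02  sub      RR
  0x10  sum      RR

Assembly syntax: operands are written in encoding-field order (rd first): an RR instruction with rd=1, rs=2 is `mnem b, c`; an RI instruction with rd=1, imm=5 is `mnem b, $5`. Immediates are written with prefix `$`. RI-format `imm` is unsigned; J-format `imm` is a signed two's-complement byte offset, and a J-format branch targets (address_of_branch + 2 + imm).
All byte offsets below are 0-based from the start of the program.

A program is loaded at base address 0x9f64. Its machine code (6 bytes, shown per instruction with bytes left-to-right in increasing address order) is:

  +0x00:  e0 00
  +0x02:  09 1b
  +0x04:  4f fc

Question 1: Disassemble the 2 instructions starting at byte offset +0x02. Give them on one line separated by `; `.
andi b, $27; goto $-4

off 0x02: read 09 1b as big → 0x091b
  top 5b → 0x1 → andi [RI]
  rd@[10:8]=0x1 ⇒ b
  imm@[7:0]=0x1b ⇒ $27
off 0x04: read 4f fc as big → 0x4ffc
  top 5b → 0x9 → goto [J]
  imm@[10:0]=0x7fc (s11→-4) ⇒ $-4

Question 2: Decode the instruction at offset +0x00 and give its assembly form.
hlt

[00] e0 00 → 0xe000
  top 5b → 0x1c → hlt [N]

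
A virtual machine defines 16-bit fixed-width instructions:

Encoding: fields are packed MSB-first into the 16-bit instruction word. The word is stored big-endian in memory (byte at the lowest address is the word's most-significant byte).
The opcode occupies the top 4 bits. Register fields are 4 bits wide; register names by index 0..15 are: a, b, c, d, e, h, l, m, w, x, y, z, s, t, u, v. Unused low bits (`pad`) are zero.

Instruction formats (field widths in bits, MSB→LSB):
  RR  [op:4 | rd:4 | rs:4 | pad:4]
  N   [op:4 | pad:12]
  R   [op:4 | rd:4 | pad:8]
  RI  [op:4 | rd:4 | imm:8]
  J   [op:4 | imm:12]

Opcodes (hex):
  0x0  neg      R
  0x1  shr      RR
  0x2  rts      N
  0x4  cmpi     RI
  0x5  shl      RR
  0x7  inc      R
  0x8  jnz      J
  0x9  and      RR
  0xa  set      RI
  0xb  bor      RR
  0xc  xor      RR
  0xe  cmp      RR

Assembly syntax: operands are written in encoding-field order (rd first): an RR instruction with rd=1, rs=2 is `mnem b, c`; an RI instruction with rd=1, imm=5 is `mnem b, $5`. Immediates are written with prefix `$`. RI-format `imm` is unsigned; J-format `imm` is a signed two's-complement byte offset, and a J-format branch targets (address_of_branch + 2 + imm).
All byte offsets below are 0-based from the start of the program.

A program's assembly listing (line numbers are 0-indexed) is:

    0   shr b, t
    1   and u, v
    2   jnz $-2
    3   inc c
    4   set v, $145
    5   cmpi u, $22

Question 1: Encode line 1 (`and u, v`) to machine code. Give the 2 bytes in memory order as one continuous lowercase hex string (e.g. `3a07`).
line 1 (and): pack op=0x9:4|rd=14:4|rs=15:4|pad=0:4 = 0x9ef0; big→ 9e f0

9ef0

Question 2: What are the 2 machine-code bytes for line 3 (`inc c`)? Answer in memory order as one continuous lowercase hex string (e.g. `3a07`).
7200

line 3 (inc): pack op=0x7:4|rd=2:4|pad=0:8 = 0x7200; big→ 72 00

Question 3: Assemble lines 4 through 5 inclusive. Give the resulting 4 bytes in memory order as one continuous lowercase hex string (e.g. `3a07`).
af914e16

4. set fields op=0xa:4|rd=15:4|imm=145:8 → word af91h → af 91
5. cmpi fields op=0x4:4|rd=14:4|imm=22:8 → word 4e16h → 4e 16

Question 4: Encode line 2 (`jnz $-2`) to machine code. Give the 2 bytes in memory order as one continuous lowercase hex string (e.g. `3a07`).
2. jnz fields op=0x8:4|imm=-2:12 → word 8ffeh → 8f fe

8ffe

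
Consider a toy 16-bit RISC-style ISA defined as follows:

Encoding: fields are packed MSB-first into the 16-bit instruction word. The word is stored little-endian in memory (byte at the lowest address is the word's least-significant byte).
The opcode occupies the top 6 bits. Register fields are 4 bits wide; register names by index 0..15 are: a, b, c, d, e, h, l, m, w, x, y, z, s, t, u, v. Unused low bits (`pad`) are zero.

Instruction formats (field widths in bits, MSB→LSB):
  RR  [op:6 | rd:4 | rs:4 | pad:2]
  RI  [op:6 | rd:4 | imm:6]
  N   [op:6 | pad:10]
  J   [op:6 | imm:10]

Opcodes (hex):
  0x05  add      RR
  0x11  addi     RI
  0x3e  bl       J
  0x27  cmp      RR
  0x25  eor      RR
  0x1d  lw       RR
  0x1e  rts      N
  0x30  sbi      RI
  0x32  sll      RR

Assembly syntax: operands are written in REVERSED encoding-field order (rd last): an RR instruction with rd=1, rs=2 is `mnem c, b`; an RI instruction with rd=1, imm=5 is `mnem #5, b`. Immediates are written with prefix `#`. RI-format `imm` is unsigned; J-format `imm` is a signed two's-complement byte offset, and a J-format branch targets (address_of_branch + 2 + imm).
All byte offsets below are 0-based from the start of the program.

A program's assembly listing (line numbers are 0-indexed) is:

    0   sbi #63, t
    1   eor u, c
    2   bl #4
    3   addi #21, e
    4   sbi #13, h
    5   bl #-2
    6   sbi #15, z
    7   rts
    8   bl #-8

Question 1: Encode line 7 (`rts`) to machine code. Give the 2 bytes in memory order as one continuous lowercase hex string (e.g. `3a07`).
line 7 (rts): pack op=0x1e:6|pad=0:10 = 0x7800; little→ 00 78

0078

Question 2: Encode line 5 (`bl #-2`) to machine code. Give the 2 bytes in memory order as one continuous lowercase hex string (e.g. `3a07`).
5. bl fields op=0x3e:6|imm=-2:10 → word fbfeh → fe fb

fefb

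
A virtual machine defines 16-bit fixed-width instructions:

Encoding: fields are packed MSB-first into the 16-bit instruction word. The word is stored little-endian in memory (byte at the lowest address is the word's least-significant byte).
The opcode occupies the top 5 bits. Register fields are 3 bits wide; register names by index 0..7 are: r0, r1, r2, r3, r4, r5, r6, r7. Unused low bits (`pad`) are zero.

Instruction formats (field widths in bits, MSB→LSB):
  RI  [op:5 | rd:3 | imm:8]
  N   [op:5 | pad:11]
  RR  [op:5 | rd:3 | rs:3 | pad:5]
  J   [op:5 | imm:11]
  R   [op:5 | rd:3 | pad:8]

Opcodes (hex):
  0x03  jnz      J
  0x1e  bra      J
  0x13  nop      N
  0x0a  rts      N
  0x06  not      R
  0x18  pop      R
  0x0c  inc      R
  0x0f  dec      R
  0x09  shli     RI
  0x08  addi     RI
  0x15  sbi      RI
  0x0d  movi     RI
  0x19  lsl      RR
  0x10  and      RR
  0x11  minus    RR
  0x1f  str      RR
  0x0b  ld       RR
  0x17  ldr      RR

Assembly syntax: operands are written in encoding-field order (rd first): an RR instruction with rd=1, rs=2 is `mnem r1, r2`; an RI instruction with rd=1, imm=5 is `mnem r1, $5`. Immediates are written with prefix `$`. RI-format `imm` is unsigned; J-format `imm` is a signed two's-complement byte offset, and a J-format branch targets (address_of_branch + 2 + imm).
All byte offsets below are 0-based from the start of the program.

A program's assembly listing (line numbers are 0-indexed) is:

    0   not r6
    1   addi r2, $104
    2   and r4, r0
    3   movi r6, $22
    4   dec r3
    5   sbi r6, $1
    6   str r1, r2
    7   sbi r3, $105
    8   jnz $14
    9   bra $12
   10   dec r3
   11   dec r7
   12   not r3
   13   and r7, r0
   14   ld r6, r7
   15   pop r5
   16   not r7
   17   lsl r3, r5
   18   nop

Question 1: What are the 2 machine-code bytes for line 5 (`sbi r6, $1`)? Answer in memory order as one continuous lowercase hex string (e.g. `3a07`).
01ae

L5: sbi op=0x15:5|rd=6:3|imm=1:8 ⇒ 0xae01 ⇒ little 01 ae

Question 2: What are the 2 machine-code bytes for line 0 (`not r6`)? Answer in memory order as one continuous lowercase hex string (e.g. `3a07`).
0036

L0: not op=0x6:5|rd=6:3|pad=0:8 ⇒ 0x3600 ⇒ little 00 36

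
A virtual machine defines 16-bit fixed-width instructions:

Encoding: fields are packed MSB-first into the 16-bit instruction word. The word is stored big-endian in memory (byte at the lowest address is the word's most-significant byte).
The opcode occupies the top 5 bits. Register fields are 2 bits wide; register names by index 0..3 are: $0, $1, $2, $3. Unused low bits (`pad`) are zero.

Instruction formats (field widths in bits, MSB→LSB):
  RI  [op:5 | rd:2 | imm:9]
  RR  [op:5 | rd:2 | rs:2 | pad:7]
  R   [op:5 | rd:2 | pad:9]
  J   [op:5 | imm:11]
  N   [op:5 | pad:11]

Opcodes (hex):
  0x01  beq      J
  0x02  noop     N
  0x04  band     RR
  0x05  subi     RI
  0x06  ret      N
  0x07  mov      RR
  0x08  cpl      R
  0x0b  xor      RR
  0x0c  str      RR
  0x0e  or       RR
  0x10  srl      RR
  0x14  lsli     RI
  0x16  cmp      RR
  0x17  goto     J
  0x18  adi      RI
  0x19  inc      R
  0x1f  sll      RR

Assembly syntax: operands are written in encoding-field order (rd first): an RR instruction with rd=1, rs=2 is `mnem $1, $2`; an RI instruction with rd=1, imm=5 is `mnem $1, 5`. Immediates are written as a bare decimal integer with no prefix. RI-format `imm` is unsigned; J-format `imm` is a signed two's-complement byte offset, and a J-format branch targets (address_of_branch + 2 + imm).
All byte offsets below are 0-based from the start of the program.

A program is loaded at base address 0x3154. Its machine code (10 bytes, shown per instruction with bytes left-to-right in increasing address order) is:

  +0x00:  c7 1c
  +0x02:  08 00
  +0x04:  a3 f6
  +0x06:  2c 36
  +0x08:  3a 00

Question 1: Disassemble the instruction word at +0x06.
+0x06: 2c 36 ⇒ word 0x2c36 (big)
  op=0x2c36>>11=0x5 ⇒ subi (RI)
  rd: (w>>9)&0x3=0x2 → $2
  imm: (w>>0)&0x1ff=0x36 → 54

subi $2, 54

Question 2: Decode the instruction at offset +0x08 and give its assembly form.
off 0x08: read 3a 00 as big → 0x3a00
  opcode bits[15:11]=0x7: mov/RR
  rd@[10:9]=0x1 ⇒ $1
  rs@[8:7]=0x0 ⇒ $0

mov $1, $0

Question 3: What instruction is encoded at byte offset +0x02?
beq 0

[02] 08 00 → 0x0800
  op=0x0800>>11=0x1 ⇒ beq (J)
  imm@[10:0]=0x0 ⇒ 0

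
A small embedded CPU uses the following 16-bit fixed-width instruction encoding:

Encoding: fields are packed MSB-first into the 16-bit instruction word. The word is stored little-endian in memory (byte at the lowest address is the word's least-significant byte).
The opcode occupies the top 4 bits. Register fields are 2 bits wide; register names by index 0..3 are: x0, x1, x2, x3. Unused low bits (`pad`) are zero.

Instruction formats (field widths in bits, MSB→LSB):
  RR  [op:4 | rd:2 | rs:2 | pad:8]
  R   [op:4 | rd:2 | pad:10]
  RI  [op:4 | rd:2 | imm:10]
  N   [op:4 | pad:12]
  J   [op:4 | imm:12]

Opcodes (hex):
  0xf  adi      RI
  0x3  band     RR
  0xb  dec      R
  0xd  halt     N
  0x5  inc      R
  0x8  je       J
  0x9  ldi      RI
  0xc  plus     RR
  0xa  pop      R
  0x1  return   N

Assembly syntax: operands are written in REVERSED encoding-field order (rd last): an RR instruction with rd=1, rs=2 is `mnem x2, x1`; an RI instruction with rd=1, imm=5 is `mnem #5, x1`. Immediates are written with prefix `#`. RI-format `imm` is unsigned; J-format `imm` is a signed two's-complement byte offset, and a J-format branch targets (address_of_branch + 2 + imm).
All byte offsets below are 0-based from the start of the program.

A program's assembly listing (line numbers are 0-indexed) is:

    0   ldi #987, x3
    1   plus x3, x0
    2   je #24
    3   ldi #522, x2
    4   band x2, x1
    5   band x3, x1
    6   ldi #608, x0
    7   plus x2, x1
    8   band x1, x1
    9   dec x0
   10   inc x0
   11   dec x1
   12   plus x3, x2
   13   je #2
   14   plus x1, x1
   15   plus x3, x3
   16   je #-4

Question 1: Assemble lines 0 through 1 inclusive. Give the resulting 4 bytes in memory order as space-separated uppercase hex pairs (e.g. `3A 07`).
DB 9F 00 C3

line 0 (ldi): pack op=0x9:4|rd=3:2|imm=987:10 = 0x9fdb; little→ db 9f
line 1 (plus): pack op=0xc:4|rd=0:2|rs=3:2|pad=0:8 = 0xc300; little→ 00 c3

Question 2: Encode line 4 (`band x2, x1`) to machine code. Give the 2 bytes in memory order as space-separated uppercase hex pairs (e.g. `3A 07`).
00 36

4. band fields op=0x3:4|rd=1:2|rs=2:2|pad=0:8 → word 3600h → 00 36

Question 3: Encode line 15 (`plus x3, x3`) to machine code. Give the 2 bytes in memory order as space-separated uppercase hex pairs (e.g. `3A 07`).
00 CF

15. plus fields op=0xc:4|rd=3:2|rs=3:2|pad=0:8 → word cf00h → 00 cf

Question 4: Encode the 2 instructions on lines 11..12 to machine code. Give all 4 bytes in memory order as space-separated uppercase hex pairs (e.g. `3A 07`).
L11: dec op=0xb:4|rd=1:2|pad=0:10 ⇒ 0xb400 ⇒ little 00 b4
L12: plus op=0xc:4|rd=2:2|rs=3:2|pad=0:8 ⇒ 0xcb00 ⇒ little 00 cb

00 B4 00 CB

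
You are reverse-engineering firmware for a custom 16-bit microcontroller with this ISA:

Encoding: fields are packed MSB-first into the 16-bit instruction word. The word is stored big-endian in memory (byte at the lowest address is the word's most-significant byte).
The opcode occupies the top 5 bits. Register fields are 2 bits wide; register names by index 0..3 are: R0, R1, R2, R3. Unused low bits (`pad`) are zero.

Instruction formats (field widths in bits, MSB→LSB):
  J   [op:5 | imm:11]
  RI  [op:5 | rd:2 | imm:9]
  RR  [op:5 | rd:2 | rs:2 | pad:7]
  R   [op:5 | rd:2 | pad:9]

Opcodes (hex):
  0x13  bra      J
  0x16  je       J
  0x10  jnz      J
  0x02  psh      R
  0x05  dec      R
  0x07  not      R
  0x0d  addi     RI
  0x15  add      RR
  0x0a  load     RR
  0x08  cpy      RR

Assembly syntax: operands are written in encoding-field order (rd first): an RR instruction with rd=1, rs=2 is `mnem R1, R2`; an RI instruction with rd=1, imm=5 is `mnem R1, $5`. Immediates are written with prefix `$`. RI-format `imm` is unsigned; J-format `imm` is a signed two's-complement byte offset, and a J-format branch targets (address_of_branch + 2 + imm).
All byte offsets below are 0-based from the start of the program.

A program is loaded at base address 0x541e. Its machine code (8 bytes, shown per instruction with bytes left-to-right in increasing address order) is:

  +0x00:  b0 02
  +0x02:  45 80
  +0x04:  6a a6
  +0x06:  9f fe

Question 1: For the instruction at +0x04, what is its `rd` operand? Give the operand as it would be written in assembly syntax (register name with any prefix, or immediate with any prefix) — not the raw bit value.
R1

+0x04: 6a a6 ⇒ word 0x6aa6 (big)
  top 5b → 0xd → addi [RI]
  [10:9] rd=1 = R1
  [8:0] imm=166 = $166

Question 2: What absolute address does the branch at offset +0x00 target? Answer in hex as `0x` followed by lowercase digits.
+0x00: b0 02 ⇒ word 0xb002 (big)
  opcode bits[15:11]=0x16: je/J
  [10:0] imm=2 = $2
  target = base 0x541e + off 0x00 + 2 + imm 2 = 0x5422

0x5422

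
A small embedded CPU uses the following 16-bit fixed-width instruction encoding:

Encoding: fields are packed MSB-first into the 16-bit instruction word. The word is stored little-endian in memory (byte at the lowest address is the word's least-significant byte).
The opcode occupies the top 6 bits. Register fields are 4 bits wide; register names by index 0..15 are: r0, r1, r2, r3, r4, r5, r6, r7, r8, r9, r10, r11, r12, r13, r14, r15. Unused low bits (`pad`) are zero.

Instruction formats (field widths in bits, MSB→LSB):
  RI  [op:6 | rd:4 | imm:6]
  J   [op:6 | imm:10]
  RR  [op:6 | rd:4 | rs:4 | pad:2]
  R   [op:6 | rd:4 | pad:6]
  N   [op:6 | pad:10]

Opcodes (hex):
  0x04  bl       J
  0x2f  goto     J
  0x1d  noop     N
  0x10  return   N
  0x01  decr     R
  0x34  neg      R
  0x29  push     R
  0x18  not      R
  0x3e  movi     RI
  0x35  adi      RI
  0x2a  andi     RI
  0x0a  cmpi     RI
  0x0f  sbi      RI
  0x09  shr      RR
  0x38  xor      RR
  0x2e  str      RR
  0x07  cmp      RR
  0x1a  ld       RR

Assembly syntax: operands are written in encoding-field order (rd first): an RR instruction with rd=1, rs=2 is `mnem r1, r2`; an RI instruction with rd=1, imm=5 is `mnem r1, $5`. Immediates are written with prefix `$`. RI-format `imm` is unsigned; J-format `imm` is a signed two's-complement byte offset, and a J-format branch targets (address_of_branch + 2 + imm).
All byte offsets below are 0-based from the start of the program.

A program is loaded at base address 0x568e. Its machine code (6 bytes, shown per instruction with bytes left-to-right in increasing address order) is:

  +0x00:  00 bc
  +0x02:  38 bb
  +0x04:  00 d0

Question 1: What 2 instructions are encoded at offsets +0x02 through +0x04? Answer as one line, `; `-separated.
str r12, r14; neg r0

@+02  little-endian(38 bb) = 0xbb38
  top 6b → 0x2e → str [RR]
  rd: (w>>6)&0xf=0xc → r12
  rs: (w>>2)&0xf=0xe → r14
@+04  little-endian(00 d0) = 0xd000
  top 6b → 0x34 → neg [R]
  rd: (w>>6)&0xf=0x0 → r0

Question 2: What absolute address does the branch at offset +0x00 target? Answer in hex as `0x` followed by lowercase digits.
0x5690

[00] 00 bc → 0xbc00
  top 6b → 0x2f → goto [J]
  imm: (w>>0)&0x3ff=0x0 → $0
  target = base 0x568e + off 0x00 + 2 + imm 0 = 0x5690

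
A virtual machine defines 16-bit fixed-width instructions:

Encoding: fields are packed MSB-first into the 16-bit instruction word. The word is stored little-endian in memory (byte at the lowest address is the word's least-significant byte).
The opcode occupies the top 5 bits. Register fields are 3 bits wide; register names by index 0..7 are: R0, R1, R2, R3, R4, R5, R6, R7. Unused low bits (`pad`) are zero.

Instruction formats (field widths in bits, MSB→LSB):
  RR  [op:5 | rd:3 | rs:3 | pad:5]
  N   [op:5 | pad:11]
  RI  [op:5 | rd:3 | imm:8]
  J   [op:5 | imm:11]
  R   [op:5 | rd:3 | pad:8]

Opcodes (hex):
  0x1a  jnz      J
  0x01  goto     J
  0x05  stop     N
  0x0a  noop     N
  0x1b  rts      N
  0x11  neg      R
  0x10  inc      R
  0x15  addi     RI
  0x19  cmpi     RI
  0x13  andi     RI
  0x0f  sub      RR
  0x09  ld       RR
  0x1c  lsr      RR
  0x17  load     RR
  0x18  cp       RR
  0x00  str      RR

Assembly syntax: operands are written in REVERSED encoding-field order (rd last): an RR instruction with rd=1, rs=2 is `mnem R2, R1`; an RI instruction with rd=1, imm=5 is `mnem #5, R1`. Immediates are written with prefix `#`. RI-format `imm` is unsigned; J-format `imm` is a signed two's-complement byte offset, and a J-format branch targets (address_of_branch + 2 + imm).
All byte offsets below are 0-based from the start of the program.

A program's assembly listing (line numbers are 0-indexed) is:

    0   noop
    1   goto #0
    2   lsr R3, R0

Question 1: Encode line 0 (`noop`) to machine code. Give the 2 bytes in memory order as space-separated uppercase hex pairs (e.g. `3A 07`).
L0: noop op=0xa:5|pad=0:11 ⇒ 0x5000 ⇒ little 00 50

00 50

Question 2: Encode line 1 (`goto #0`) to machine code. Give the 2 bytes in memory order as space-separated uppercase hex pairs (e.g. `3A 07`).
00 08

1. goto fields op=0x1:5|imm=0:11 → word 0800h → 00 08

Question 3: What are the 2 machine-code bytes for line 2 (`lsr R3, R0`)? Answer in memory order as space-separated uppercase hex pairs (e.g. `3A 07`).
L2: lsr op=0x1c:5|rd=0:3|rs=3:3|pad=0:5 ⇒ 0xe060 ⇒ little 60 e0

60 E0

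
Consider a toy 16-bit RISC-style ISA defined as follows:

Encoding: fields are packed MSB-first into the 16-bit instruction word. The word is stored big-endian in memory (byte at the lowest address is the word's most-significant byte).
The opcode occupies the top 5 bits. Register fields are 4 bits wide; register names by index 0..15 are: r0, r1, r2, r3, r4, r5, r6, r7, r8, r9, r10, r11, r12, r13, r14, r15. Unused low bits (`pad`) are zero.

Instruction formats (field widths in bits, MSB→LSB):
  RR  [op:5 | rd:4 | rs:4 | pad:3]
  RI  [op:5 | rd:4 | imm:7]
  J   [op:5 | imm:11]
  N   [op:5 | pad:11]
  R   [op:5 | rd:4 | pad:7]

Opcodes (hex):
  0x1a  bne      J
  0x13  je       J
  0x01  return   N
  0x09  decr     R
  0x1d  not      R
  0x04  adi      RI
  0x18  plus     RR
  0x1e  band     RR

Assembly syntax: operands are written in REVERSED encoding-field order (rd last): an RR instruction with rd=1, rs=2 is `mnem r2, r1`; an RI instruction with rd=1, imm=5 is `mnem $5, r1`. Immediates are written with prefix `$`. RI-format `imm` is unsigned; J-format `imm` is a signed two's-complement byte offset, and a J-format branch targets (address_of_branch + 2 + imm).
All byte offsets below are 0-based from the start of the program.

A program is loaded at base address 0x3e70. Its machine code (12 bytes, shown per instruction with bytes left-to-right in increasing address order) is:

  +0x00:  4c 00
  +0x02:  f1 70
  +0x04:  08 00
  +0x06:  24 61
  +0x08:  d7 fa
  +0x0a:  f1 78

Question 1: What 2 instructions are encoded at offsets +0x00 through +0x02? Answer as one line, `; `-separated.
decr r8; band r14, r2

+0x00: 4c 00 ⇒ word 0x4c00 (big)
  top 5b → 0x9 → decr [R]
  rd: (w>>7)&0xf=0x8 → r8
+0x02: f1 70 ⇒ word 0xf170 (big)
  top 5b → 0x1e → band [RR]
  rd: (w>>7)&0xf=0x2 → r2
  rs: (w>>3)&0xf=0xe → r14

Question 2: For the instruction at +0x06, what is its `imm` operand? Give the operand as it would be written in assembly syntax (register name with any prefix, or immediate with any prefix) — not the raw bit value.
$97

off 0x06: read 24 61 as big → 0x2461
  top 5b → 0x4 → adi [RI]
  rd@[10:7]=0x8 ⇒ r8
  imm@[6:0]=0x61 ⇒ $97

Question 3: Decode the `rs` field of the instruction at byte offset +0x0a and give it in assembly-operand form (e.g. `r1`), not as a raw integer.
r15

+0x0a: f1 78 ⇒ word 0xf178 (big)
  opcode bits[15:11]=0x1e: band/RR
  rd@[10:7]=0x2 ⇒ r2
  rs@[6:3]=0xf ⇒ r15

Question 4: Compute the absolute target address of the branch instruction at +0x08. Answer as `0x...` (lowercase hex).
@+08  big-endian(d7 fa) = 0xd7fa
  top 5b → 0x1a → bne [J]
  imm@[10:0]=0x7fa (s11→-6) ⇒ $-6
  target = base 0x3e70 + off 0x08 + 2 + imm -6 = 0x3e74

0x3e74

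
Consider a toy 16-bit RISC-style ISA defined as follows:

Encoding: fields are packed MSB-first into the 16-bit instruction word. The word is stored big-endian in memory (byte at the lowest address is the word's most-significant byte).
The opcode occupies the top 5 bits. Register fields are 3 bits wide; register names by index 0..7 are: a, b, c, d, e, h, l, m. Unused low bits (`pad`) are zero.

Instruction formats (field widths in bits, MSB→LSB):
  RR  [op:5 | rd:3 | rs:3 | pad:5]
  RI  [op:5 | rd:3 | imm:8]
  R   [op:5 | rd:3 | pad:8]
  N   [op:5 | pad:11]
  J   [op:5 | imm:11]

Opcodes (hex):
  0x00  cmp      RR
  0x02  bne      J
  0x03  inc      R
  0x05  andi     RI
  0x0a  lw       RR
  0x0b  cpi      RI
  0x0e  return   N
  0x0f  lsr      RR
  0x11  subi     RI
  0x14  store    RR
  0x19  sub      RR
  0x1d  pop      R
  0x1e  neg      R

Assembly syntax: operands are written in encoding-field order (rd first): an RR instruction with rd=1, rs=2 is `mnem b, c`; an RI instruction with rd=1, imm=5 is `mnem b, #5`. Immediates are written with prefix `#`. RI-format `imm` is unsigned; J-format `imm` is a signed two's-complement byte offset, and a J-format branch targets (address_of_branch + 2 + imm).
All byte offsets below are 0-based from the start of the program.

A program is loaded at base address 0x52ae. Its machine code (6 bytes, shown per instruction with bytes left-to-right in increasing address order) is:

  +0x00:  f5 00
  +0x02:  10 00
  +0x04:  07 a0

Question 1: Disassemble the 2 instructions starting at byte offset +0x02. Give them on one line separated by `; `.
bne #0; cmp m, h

+0x02: 10 00 ⇒ word 0x1000 (big)
  opcode bits[15:11]=0x2: bne/J
  imm@[10:0]=0x0 ⇒ #0
+0x04: 07 a0 ⇒ word 0x07a0 (big)
  opcode bits[15:11]=0x0: cmp/RR
  rd@[10:8]=0x7 ⇒ m
  rs@[7:5]=0x5 ⇒ h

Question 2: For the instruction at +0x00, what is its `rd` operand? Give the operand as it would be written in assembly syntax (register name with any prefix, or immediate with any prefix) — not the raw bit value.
h

+0x00: f5 00 ⇒ word 0xf500 (big)
  op=0xf500>>11=0x1e ⇒ neg (R)
  [10:8] rd=5 = h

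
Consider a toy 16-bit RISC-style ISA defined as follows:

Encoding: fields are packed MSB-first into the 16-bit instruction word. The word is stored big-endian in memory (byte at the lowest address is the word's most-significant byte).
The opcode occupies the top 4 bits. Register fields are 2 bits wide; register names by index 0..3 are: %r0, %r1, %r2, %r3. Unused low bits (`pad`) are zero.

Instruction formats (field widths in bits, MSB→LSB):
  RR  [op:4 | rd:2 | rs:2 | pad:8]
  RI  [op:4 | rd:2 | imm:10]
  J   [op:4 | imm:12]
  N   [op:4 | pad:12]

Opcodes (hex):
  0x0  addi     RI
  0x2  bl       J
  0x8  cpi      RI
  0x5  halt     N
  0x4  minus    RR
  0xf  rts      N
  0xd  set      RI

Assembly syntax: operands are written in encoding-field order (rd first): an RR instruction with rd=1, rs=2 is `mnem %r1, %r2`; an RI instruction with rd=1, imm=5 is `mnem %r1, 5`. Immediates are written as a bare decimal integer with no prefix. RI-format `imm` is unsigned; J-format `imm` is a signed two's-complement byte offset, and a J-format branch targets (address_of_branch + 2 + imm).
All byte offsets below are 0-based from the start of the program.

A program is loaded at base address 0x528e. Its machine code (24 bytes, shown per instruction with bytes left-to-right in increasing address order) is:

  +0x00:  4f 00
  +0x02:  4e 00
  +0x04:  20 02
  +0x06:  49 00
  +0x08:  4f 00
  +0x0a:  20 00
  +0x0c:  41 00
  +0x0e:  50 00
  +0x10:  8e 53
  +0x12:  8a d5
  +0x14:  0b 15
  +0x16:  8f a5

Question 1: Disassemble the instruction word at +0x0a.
bl 0

off 0x0a: read 20 00 as big → 0x2000
  top 4b → 0x2 → bl [J]
  imm@[11:0]=0x0 ⇒ 0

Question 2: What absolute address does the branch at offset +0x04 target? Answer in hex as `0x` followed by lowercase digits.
[04] 20 02 → 0x2002
  opcode bits[15:12]=0x2: bl/J
  imm@[11:0]=0x2 ⇒ 2
  target = base 0x528e + off 0x04 + 2 + imm 2 = 0x5296

0x5296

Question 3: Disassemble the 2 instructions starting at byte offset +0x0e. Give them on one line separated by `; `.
@+0e  big-endian(50 00) = 0x5000
  top 4b → 0x5 → halt [N]
@+10  big-endian(8e 53) = 0x8e53
  top 4b → 0x8 → cpi [RI]
  rd@[11:10]=0x3 ⇒ %r3
  imm@[9:0]=0x253 ⇒ 595

halt; cpi %r3, 595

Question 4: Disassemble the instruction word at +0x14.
+0x14: 0b 15 ⇒ word 0x0b15 (big)
  opcode bits[15:12]=0x0: addi/RI
  rd@[11:10]=0x2 ⇒ %r2
  imm@[9:0]=0x315 ⇒ 789

addi %r2, 789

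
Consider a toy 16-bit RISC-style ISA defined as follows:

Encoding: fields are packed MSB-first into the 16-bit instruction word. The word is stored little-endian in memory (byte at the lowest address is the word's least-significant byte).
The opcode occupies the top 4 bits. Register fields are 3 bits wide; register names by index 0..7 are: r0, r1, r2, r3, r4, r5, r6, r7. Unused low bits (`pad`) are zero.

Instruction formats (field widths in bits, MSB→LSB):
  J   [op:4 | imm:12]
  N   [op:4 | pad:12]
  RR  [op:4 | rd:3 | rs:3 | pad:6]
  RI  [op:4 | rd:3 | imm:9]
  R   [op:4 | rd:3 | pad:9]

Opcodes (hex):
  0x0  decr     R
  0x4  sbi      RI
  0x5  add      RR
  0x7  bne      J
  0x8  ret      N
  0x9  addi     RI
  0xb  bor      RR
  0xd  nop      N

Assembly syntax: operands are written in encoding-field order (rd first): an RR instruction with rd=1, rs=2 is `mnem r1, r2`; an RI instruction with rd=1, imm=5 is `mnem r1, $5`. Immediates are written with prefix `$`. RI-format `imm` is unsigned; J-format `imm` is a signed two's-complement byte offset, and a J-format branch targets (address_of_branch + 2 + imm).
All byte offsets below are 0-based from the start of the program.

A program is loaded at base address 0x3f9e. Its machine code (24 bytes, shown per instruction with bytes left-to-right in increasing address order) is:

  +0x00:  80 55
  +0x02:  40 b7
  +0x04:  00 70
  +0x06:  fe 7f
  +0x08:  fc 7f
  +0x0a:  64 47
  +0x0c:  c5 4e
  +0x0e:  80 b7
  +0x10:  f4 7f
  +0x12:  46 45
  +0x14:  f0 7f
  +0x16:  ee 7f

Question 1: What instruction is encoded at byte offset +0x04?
+0x04: 00 70 ⇒ word 0x7000 (little)
  op=0x7000>>12=0x7 ⇒ bne (J)
  imm@[11:0]=0x0 ⇒ $0

bne $0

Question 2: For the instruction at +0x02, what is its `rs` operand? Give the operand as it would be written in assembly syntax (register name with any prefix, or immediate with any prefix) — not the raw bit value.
@+02  little-endian(40 b7) = 0xb740
  op=0xb740>>12=0xb ⇒ bor (RR)
  rd: (w>>9)&0x7=0x3 → r3
  rs: (w>>6)&0x7=0x5 → r5

r5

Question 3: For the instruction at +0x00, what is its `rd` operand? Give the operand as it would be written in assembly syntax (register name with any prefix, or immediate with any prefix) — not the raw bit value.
r2

@+00  little-endian(80 55) = 0x5580
  opcode bits[15:12]=0x5: add/RR
  rd@[11:9]=0x2 ⇒ r2
  rs@[8:6]=0x6 ⇒ r6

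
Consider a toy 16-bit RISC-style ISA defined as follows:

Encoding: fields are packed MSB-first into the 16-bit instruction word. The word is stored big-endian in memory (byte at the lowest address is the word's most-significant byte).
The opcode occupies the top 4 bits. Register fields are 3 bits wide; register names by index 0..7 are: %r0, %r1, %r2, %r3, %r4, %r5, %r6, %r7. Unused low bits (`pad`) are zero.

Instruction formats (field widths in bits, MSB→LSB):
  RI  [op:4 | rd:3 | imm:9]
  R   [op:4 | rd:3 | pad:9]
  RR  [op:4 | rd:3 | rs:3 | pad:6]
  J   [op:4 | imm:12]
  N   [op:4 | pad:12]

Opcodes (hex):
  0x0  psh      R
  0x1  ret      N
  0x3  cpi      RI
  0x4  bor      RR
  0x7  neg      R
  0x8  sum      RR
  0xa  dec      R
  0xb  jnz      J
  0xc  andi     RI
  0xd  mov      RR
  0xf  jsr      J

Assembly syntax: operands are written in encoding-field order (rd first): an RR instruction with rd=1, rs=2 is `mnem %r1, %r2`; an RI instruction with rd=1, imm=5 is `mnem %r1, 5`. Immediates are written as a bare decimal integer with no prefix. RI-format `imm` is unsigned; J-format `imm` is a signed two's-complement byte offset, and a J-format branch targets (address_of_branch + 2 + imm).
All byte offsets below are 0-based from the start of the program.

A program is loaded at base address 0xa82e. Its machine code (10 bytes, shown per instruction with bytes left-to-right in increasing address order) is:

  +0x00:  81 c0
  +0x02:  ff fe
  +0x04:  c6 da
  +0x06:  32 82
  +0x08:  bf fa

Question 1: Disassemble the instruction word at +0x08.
[08] bf fa → 0xbffa
  top 4b → 0xb → jnz [J]
  imm@[11:0]=0xffa (s12→-6) ⇒ -6

jnz -6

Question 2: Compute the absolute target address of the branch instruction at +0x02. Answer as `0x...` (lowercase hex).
0xa830

off 0x02: read ff fe as big → 0xfffe
  opcode bits[15:12]=0xf: jsr/J
  [11:0] imm=4094 (s12→-2) = -2
  target = base 0xa82e + off 0x02 + 2 + imm -2 = 0xa830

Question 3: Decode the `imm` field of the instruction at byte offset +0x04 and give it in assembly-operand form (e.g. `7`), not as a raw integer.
218

[04] c6 da → 0xc6da
  top 4b → 0xc → andi [RI]
  [11:9] rd=3 = %r3
  [8:0] imm=218 = 218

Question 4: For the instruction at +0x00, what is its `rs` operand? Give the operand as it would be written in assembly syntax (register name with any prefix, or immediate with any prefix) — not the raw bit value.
off 0x00: read 81 c0 as big → 0x81c0
  top 4b → 0x8 → sum [RR]
  rd: (w>>9)&0x7=0x0 → %r0
  rs: (w>>6)&0x7=0x7 → %r7

%r7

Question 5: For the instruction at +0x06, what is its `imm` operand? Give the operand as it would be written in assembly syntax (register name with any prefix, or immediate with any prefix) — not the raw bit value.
130

@+06  big-endian(32 82) = 0x3282
  opcode bits[15:12]=0x3: cpi/RI
  [11:9] rd=1 = %r1
  [8:0] imm=130 = 130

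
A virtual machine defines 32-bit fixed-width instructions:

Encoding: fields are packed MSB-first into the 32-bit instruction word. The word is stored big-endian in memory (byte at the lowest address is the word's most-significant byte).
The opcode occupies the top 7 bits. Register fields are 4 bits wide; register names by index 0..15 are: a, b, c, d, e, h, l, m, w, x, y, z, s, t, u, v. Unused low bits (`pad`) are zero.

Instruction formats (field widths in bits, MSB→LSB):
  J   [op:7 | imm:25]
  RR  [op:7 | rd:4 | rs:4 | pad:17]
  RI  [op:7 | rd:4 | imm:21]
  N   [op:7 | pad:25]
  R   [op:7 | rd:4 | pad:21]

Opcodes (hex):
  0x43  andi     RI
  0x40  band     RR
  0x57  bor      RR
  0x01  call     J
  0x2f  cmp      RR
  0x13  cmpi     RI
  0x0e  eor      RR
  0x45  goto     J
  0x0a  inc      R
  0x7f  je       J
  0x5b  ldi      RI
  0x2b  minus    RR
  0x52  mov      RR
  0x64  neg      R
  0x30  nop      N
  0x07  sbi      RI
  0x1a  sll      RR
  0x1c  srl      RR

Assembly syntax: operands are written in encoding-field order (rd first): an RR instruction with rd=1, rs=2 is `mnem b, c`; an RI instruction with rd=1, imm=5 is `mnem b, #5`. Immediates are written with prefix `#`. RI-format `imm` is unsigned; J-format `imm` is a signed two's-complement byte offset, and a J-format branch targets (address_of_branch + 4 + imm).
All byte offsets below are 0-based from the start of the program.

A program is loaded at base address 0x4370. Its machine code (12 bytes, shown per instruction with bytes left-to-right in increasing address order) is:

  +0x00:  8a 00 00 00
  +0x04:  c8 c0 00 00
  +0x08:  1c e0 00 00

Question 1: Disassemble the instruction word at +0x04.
[04] c8 c0 00 00 → 0xc8c00000
  top 7b → 0x64 → neg [R]
  rd@[24:21]=0x6 ⇒ l

neg l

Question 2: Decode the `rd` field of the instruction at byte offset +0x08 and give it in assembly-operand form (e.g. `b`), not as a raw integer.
+0x08: 1c e0 00 00 ⇒ word 0x1ce00000 (big)
  opcode bits[31:25]=0xe: eor/RR
  [24:21] rd=7 = m
  [20:17] rs=0 = a

m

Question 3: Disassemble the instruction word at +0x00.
goto #0

off 0x00: read 8a 00 00 00 as big → 0x8a000000
  op=0x8a000000>>25=0x45 ⇒ goto (J)
  [24:0] imm=0 = #0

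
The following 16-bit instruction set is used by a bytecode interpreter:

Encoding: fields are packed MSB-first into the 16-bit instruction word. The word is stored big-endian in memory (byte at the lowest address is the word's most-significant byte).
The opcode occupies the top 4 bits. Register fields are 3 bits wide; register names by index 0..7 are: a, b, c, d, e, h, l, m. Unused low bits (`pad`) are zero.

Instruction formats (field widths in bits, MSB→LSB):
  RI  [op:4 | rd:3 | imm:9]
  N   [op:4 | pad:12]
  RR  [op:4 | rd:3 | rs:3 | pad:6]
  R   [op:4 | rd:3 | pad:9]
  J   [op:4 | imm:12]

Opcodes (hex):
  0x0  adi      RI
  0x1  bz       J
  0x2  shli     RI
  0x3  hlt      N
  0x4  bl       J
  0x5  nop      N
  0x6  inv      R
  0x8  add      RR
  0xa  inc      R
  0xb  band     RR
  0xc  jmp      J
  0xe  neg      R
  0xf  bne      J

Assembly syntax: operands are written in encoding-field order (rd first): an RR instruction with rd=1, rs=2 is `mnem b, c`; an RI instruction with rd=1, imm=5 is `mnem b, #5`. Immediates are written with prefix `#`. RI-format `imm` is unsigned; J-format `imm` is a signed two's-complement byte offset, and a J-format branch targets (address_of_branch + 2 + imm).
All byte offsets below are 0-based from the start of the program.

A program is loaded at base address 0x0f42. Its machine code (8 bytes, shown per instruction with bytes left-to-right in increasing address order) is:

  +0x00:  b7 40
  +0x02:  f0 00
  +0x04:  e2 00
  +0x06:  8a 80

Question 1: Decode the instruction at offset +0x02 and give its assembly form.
[02] f0 00 → 0xf000
  top 4b → 0xf → bne [J]
  [11:0] imm=0 = #0

bne #0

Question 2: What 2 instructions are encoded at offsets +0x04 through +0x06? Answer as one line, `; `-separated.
+0x04: e2 00 ⇒ word 0xe200 (big)
  op=0xe200>>12=0xe ⇒ neg (R)
  rd@[11:9]=0x1 ⇒ b
+0x06: 8a 80 ⇒ word 0x8a80 (big)
  op=0x8a80>>12=0x8 ⇒ add (RR)
  rd@[11:9]=0x5 ⇒ h
  rs@[8:6]=0x2 ⇒ c

neg b; add h, c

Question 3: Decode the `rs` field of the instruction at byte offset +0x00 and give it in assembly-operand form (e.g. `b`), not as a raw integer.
h

+0x00: b7 40 ⇒ word 0xb740 (big)
  opcode bits[15:12]=0xb: band/RR
  rd@[11:9]=0x3 ⇒ d
  rs@[8:6]=0x5 ⇒ h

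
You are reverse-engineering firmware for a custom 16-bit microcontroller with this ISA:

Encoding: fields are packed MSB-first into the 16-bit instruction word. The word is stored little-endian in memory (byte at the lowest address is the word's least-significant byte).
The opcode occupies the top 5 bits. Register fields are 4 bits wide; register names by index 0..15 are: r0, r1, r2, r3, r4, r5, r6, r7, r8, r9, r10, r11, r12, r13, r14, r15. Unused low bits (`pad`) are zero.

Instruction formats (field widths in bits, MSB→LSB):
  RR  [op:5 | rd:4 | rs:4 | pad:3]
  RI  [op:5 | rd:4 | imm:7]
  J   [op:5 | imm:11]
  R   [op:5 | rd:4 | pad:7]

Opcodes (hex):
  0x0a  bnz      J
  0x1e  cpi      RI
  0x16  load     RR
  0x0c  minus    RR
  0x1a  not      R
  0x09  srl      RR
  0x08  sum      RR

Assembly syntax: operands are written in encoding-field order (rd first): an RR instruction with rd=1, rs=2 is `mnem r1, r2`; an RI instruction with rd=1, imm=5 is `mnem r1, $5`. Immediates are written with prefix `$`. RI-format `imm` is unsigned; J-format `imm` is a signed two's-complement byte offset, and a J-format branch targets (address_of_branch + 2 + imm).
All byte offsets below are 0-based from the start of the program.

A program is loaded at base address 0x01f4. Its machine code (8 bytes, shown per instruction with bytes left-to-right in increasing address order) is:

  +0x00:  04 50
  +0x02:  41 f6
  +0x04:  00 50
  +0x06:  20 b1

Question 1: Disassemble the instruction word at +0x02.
cpi r12, $65

off 0x02: read 41 f6 as little → 0xf641
  opcode bits[15:11]=0x1e: cpi/RI
  rd: (w>>7)&0xf=0xc → r12
  imm: (w>>0)&0x7f=0x41 → $65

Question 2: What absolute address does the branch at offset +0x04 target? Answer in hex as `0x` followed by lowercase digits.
0x01fa

[04] 00 50 → 0x5000
  op=0x5000>>11=0xa ⇒ bnz (J)
  imm: (w>>0)&0x7ff=0x0 → $0
  target = base 0x01f4 + off 0x04 + 2 + imm 0 = 0x01fa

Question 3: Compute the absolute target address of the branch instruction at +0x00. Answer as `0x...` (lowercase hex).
0x01fa

[00] 04 50 → 0x5004
  op=0x5004>>11=0xa ⇒ bnz (J)
  [10:0] imm=4 = $4
  target = base 0x01f4 + off 0x00 + 2 + imm 4 = 0x01fa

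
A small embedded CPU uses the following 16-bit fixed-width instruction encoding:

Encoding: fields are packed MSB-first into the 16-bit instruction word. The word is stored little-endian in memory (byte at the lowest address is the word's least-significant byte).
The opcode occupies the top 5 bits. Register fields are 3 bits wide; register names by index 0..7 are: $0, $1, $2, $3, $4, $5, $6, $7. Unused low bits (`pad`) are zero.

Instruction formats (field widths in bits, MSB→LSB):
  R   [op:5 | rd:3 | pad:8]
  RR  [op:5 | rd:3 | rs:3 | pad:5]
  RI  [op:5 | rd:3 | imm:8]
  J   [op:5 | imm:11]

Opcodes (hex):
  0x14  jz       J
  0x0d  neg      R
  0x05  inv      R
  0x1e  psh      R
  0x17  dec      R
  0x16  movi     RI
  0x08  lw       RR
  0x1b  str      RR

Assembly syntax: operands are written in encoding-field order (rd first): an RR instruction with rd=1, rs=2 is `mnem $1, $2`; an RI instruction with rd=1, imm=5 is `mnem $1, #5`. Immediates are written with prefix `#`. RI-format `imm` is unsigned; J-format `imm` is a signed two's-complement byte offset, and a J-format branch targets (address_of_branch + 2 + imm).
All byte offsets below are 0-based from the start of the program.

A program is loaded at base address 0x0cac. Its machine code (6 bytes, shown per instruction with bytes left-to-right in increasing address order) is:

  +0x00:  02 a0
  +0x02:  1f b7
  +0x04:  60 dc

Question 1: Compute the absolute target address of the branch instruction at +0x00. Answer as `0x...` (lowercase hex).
off 0x00: read 02 a0 as little → 0xa002
  top 5b → 0x14 → jz [J]
  [10:0] imm=2 = #2
  target = base 0x0cac + off 0x00 + 2 + imm 2 = 0x0cb0

0x0cb0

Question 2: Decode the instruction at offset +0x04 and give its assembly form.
off 0x04: read 60 dc as little → 0xdc60
  top 5b → 0x1b → str [RR]
  [10:8] rd=4 = $4
  [7:5] rs=3 = $3

str $4, $3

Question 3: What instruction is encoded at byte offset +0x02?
@+02  little-endian(1f b7) = 0xb71f
  top 5b → 0x16 → movi [RI]
  rd: (w>>8)&0x7=0x7 → $7
  imm: (w>>0)&0xff=0x1f → #31

movi $7, #31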